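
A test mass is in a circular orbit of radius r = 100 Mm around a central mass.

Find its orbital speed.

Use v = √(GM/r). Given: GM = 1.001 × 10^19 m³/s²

Convert to SI: r = 100 Mm = 1e+08 m.
For a circular orbit, gravity supplies the centripetal force, so v = √(GM / r).
v = √(1.001e+19 / 1e+08) m/s ≈ 3.164e+05 m/s = 316.4 km/s.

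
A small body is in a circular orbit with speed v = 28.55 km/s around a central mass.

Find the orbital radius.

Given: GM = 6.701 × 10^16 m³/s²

Convert to SI: v = 28.55 km/s = 28550 m/s.
For a circular orbit, v² = GM / r, so r = GM / v².
r = 6.701e+16 / (28550)² m ≈ 8.221e+07 m = 82.21 Mm.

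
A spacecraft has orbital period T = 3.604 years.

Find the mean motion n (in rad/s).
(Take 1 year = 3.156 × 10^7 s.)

Convert to SI: T = 3.604 years = 1.13742e+08 s.
n = 2π / T.
n = 2π / 1.13742e+08 s ≈ 5.524e-08 rad/s.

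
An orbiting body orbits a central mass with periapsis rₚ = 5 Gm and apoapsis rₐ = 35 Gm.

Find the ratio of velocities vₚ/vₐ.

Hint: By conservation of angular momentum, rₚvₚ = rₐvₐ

Convert to SI: rₚ = 5 Gm = 5e+09 m; rₐ = 35 Gm = 3.5e+10 m.
Conservation of angular momentum gives rₚvₚ = rₐvₐ, so vₚ/vₐ = rₐ/rₚ.
vₚ/vₐ = 3.5e+10 / 5e+09 ≈ 7.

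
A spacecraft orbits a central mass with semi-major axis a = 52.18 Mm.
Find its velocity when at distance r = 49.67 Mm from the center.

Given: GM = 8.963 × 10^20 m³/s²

Convert to SI: a = 52.18 Mm = 5.218e+07 m; r = 49.67 Mm = 4.967e+07 m.
Vis-viva: v = √(GM · (2/r − 1/a)).
2/r − 1/a = 2/4.967e+07 − 1/5.218e+07 = 2.11013e-08 m⁻¹.
v = √(8.963e+20 · 2.11013e-08) m/s ≈ 4.349e+06 m/s = 4349 km/s.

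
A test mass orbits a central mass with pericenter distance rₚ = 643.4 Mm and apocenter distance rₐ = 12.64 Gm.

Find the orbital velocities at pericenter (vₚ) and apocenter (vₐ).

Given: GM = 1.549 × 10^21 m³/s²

Convert to SI: rₚ = 643.4 Mm = 6.434e+08 m; rₐ = 12.64 Gm = 1.264e+10 m.
Use the vis-viva equation v² = GM(2/r − 1/a) with a = (rₚ + rₐ)/2 = (6.434e+08 + 1.264e+10)/2 = 6.6417e+09 m.
vₚ = √(GM · (2/rₚ − 1/a)) = √(1.549e+21 · (2/6.434e+08 − 1/6.6417e+09)) m/s ≈ 2.141e+06 m/s = 2141 km/s.
vₐ = √(GM · (2/rₐ − 1/a)) = √(1.549e+21 · (2/1.264e+10 − 1/6.6417e+09)) m/s ≈ 1.09e+05 m/s = 109 km/s.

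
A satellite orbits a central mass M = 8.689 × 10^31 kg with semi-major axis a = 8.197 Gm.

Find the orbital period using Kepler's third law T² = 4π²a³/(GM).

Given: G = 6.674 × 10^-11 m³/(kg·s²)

Convert to SI: a = 8.197 Gm = 8.197e+09 m.
GM = G · M = 6.674e-11 · 8.689e+31 = 5.79904e+21 m³/s².
Kepler's third law: T = 2π √(a³ / GM).
Substituting a = 8.197e+09 m and GM = 5.79904e+21 m³/s²:
T = 2π √((8.197e+09)³ / 5.79904e+21) s
T ≈ 6.123e+04 s = 17.01 hours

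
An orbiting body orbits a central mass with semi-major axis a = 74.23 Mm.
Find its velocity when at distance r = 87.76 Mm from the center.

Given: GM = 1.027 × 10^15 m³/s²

Convert to SI: a = 74.23 Mm = 7.423e+07 m; r = 87.76 Mm = 8.776e+07 m.
Vis-viva: v = √(GM · (2/r − 1/a)).
2/r − 1/a = 2/8.776e+07 − 1/7.423e+07 = 9.31778e-09 m⁻¹.
v = √(1.027e+15 · 9.31778e-09) m/s ≈ 3093 m/s = 3.093 km/s.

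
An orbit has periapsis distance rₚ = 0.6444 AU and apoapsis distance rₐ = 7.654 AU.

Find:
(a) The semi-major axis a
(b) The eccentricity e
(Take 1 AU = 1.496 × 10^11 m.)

Convert to SI: rₚ = 0.6444 AU = 9.64022e+10 m; rₐ = 7.654 AU = 1.14504e+12 m.
(a) a = (rₚ + rₐ) / 2 = (9.64022e+10 + 1.14504e+12) / 2 ≈ 6.207e+11 m = 4.149 AU.
(b) e = (rₐ − rₚ) / (rₐ + rₚ) = (1.14504e+12 − 9.64022e+10) / (1.14504e+12 + 9.64022e+10) ≈ 0.8447.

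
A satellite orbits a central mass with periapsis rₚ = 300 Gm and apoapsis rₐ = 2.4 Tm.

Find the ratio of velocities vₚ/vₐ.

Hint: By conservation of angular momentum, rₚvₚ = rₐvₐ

Convert to SI: rₚ = 300 Gm = 3e+11 m; rₐ = 2.4 Tm = 2.4e+12 m.
Conservation of angular momentum gives rₚvₚ = rₐvₐ, so vₚ/vₐ = rₐ/rₚ.
vₚ/vₐ = 2.4e+12 / 3e+11 ≈ 8.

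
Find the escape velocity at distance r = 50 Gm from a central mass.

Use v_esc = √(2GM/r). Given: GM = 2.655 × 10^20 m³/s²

Convert to SI: r = 50 Gm = 5e+10 m.
Escape velocity comes from setting total energy to zero: ½v² − GM/r = 0 ⇒ v_esc = √(2GM / r).
v_esc = √(2 · 2.655e+20 / 5e+10) m/s ≈ 1.031e+05 m/s = 103.1 km/s.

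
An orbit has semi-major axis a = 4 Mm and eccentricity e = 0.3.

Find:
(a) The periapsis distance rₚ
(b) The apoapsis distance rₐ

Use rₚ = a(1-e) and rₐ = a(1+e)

Convert to SI: a = 4 Mm = 4e+06 m.
(a) rₚ = a(1 − e) = 4e+06 · (1 − 0.3) = 4e+06 · 0.7 ≈ 2.8e+06 m = 2.8 Mm.
(b) rₐ = a(1 + e) = 4e+06 · (1 + 0.3) = 4e+06 · 1.3 ≈ 5.2e+06 m = 5.2 Mm.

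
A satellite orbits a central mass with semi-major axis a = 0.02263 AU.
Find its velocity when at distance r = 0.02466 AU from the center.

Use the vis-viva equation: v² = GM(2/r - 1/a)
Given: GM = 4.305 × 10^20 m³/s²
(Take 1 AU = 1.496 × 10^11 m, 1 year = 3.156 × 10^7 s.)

Convert to SI: a = 0.02263 AU = 3.38545e+09 m; r = 0.02466 AU = 3.68914e+09 m.
Vis-viva: v = √(GM · (2/r − 1/a)).
2/r − 1/a = 2/3.68914e+09 − 1/3.38545e+09 = 2.4675e-10 m⁻¹.
v = √(4.305e+20 · 2.4675e-10) m/s ≈ 3.259e+05 m/s = 68.76 AU/year.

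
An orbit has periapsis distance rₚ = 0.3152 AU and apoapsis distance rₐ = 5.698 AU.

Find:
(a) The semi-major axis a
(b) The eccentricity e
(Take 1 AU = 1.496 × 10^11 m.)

Convert to SI: rₚ = 0.3152 AU = 4.71539e+10 m; rₐ = 5.698 AU = 8.52421e+11 m.
(a) a = (rₚ + rₐ) / 2 = (4.71539e+10 + 8.52421e+11) / 2 ≈ 4.498e+11 m = 3.007 AU.
(b) e = (rₐ − rₚ) / (rₐ + rₚ) = (8.52421e+11 − 4.71539e+10) / (8.52421e+11 + 4.71539e+10) ≈ 0.8952.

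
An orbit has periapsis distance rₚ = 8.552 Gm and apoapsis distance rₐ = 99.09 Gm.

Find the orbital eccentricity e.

Convert to SI: rₚ = 8.552 Gm = 8.552e+09 m; rₐ = 99.09 Gm = 9.909e+10 m.
e = (rₐ − rₚ) / (rₐ + rₚ).
e = (9.909e+10 − 8.552e+09) / (9.909e+10 + 8.552e+09) = 9.0538e+10 / 1.07642e+11 ≈ 0.8411.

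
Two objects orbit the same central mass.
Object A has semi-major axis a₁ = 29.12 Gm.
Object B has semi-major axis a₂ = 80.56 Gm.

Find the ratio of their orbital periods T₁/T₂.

Convert to SI: a₁ = 29.12 Gm = 2.912e+10 m; a₂ = 80.56 Gm = 8.056e+10 m.
From Kepler's third law, (T₁/T₂)² = (a₁/a₂)³, so T₁/T₂ = (a₁/a₂)^(3/2).
a₁/a₂ = 2.912e+10 / 8.056e+10 = 0.36147.
T₁/T₂ = (0.36147)^(3/2) ≈ 0.2173.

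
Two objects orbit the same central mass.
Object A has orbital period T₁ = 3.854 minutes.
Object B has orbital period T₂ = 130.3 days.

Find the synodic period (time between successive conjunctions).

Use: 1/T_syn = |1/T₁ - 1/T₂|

Convert to SI: T₁ = 3.854 minutes = 231.24 s; T₂ = 130.3 days = 1.12579e+07 s.
T_syn = |T₁ · T₂ / (T₁ − T₂)|.
T_syn = |231.24 · 1.12579e+07 / (231.24 − 1.12579e+07)| s ≈ 231.2 s = 3.854 minutes.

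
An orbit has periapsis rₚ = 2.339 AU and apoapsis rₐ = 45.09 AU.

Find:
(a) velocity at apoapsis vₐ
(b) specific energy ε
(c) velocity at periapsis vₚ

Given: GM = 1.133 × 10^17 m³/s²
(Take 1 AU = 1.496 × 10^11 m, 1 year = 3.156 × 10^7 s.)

Convert to SI: rₚ = 2.339 AU = 3.49914e+11 m; rₐ = 45.09 AU = 6.74546e+12 m.
(a) With a = (rₚ + rₐ)/2 = 3.54769e+12 m, vₐ = √(GM (2/rₐ − 1/a)) = √(1.133e+17 · (2/6.74546e+12 − 1/3.54769e+12)) m/s ≈ 40.7 m/s
(b) With a = (rₚ + rₐ)/2 = 3.54769e+12 m, ε = −GM/(2a) = −1.133e+17/(2 · 3.54769e+12) J/kg ≈ -1.597e+04 J/kg
(c) With a = (rₚ + rₐ)/2 = 3.54769e+12 m, vₚ = √(GM (2/rₚ − 1/a)) = √(1.133e+17 · (2/3.49914e+11 − 1/3.54769e+12)) m/s ≈ 784.6 m/s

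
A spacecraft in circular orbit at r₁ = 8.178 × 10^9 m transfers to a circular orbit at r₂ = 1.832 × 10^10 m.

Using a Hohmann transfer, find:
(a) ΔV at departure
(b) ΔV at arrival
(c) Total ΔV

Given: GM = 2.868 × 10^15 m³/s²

Transfer semi-major axis: a_t = (r₁ + r₂)/2 = (8.178e+09 + 1.832e+10)/2 = 1.3249e+10 m.
Circular speeds: v₁ = √(GM/r₁) = 592.197 m/s, v₂ = √(GM/r₂) = 395.664 m/s.
Transfer speeds (vis-viva v² = GM(2/r − 1/a_t)): v₁ᵗ = 696.365 m/s, v₂ᵗ = 310.856 m/s.
(a) ΔV₁ = |v₁ᵗ − v₁| ≈ 104.2 m/s = 104.2 m/s.
(b) ΔV₂ = |v₂ − v₂ᵗ| ≈ 84.81 m/s = 84.81 m/s.
(c) ΔV_total = ΔV₁ + ΔV₂ ≈ 189 m/s = 189 m/s.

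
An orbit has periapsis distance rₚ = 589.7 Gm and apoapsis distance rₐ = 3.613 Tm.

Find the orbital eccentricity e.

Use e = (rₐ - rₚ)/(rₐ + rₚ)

Convert to SI: rₚ = 589.7 Gm = 5.897e+11 m; rₐ = 3.613 Tm = 3.613e+12 m.
e = (rₐ − rₚ) / (rₐ + rₚ).
e = (3.613e+12 − 5.897e+11) / (3.613e+12 + 5.897e+11) = 3.0233e+12 / 4.2027e+12 ≈ 0.7194.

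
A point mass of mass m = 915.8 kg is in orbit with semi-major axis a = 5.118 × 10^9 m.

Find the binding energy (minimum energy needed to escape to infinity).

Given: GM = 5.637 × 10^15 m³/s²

Total orbital energy is E = −GMm/(2a); binding energy is E_bind = −E = GMm/(2a).
E_bind = 5.637e+15 · 915.8 / (2 · 5.118e+09) J ≈ 5.043e+08 J = 504.3 MJ.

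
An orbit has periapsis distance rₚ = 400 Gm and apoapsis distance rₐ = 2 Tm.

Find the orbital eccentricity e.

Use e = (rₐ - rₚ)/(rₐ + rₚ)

Convert to SI: rₚ = 400 Gm = 4e+11 m; rₐ = 2 Tm = 2e+12 m.
e = (rₐ − rₚ) / (rₐ + rₚ).
e = (2e+12 − 4e+11) / (2e+12 + 4e+11) = 1.6e+12 / 2.4e+12 ≈ 0.6667.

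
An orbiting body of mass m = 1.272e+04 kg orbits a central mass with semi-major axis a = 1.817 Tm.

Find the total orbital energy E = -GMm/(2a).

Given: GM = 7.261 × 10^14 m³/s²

Convert to SI: a = 1.817 Tm = 1.817e+12 m.
E = −GMm / (2a).
E = −7.261e+14 · 1.272e+04 / (2 · 1.817e+12) J ≈ -2.542e+06 J = -2.542 MJ.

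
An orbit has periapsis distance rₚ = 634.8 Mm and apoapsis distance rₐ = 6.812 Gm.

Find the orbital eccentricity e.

Convert to SI: rₚ = 634.8 Mm = 6.348e+08 m; rₐ = 6.812 Gm = 6.812e+09 m.
e = (rₐ − rₚ) / (rₐ + rₚ).
e = (6.812e+09 − 6.348e+08) / (6.812e+09 + 6.348e+08) = 6.1772e+09 / 7.4468e+09 ≈ 0.8295.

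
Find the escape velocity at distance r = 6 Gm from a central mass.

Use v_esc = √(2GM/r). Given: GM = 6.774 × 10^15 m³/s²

Convert to SI: r = 6 Gm = 6e+09 m.
Escape velocity comes from setting total energy to zero: ½v² − GM/r = 0 ⇒ v_esc = √(2GM / r).
v_esc = √(2 · 6.774e+15 / 6e+09) m/s ≈ 1503 m/s = 1.503 km/s.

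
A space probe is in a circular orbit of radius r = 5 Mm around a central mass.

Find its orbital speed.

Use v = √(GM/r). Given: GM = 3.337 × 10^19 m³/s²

Convert to SI: r = 5 Mm = 5e+06 m.
For a circular orbit, gravity supplies the centripetal force, so v = √(GM / r).
v = √(3.337e+19 / 5e+06) m/s ≈ 2.583e+06 m/s = 2583 km/s.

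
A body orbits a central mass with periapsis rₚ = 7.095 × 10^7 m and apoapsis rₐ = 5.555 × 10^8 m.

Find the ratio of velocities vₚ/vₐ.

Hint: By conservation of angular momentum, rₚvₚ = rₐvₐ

Conservation of angular momentum gives rₚvₚ = rₐvₐ, so vₚ/vₐ = rₐ/rₚ.
vₚ/vₐ = 5.555e+08 / 7.095e+07 ≈ 7.829.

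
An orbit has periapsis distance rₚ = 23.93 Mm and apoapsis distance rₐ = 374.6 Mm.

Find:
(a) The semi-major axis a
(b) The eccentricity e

Convert to SI: rₚ = 23.93 Mm = 2.393e+07 m; rₐ = 374.6 Mm = 3.746e+08 m.
(a) a = (rₚ + rₐ) / 2 = (2.393e+07 + 3.746e+08) / 2 ≈ 1.993e+08 m = 199.3 Mm.
(b) e = (rₐ − rₚ) / (rₐ + rₚ) = (3.746e+08 − 2.393e+07) / (3.746e+08 + 2.393e+07) ≈ 0.8799.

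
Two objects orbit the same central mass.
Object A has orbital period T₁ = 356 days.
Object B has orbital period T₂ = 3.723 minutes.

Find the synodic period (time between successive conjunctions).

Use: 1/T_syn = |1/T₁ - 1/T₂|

Convert to SI: T₁ = 356 days = 3.07584e+07 s; T₂ = 3.723 minutes = 223.38 s.
T_syn = |T₁ · T₂ / (T₁ − T₂)|.
T_syn = |3.07584e+07 · 223.38 / (3.07584e+07 − 223.38)| s ≈ 223.4 s = 3.723 minutes.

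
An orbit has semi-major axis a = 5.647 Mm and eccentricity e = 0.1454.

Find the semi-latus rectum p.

Convert to SI: a = 5.647 Mm = 5.647e+06 m.
p = a (1 − e²).
p = 5.647e+06 · (1 − (0.1454)²) = 5.647e+06 · 0.978859 ≈ 5.528e+06 m = 5.528 Mm.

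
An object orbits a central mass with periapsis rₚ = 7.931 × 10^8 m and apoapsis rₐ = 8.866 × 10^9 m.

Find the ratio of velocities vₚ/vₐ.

Conservation of angular momentum gives rₚvₚ = rₐvₐ, so vₚ/vₐ = rₐ/rₚ.
vₚ/vₐ = 8.866e+09 / 7.931e+08 ≈ 11.18.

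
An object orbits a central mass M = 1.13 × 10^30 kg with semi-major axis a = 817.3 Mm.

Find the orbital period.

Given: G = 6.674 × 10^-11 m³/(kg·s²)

Convert to SI: a = 817.3 Mm = 8.173e+08 m.
GM = G · M = 6.674e-11 · 1.13e+30 = 7.54162e+19 m³/s².
Kepler's third law: T = 2π √(a³ / GM).
Substituting a = 8.173e+08 m and GM = 7.54162e+19 m³/s²:
T = 2π √((8.173e+08)³ / 7.54162e+19) s
T ≈ 1.691e+04 s = 4.696 hours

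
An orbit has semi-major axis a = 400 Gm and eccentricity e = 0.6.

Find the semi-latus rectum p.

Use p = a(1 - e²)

Convert to SI: a = 400 Gm = 4e+11 m.
p = a (1 − e²).
p = 4e+11 · (1 − (0.6)²) = 4e+11 · 0.64 ≈ 2.56e+11 m = 256 Gm.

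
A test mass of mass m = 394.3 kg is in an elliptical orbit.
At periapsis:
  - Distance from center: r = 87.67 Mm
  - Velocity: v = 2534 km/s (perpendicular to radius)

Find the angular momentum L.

Convert to SI: r = 87.67 Mm = 8.767e+07 m; v = 2534 km/s = 2.534e+06 m/s.
Since v is perpendicular to r, L = m · v · r.
L = 394.3 · 2.534e+06 · 8.767e+07 kg·m²/s ≈ 8.76e+16 kg·m²/s.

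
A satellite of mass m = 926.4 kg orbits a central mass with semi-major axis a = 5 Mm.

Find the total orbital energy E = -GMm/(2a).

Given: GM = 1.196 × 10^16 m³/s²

Convert to SI: a = 5 Mm = 5e+06 m.
E = −GMm / (2a).
E = −1.196e+16 · 926.4 / (2 · 5e+06) J ≈ -1.108e+12 J = -1.108 TJ.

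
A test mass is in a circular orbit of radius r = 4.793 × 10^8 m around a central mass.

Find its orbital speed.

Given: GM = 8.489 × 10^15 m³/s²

For a circular orbit, gravity supplies the centripetal force, so v = √(GM / r).
v = √(8.489e+15 / 4.793e+08) m/s ≈ 4208 m/s = 4.208 km/s.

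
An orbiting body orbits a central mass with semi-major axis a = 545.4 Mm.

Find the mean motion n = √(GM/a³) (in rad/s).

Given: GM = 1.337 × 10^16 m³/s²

Convert to SI: a = 545.4 Mm = 5.454e+08 m.
n = √(GM / a³).
n = √(1.337e+16 / (5.454e+08)³) rad/s ≈ 9.078e-06 rad/s.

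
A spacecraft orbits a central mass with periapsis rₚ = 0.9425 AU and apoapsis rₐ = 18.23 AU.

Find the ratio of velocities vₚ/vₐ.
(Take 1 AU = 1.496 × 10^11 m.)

Convert to SI: rₚ = 0.9425 AU = 1.40998e+11 m; rₐ = 18.23 AU = 2.72721e+12 m.
Conservation of angular momentum gives rₚvₚ = rₐvₐ, so vₚ/vₐ = rₐ/rₚ.
vₚ/vₐ = 2.72721e+12 / 1.40998e+11 ≈ 19.34.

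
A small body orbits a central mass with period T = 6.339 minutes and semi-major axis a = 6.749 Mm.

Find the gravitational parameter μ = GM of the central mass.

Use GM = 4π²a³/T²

Convert to SI: T = 6.339 minutes = 380.34 s; a = 6.749 Mm = 6.749e+06 m.
GM = 4π² · a³ / T².
GM = 4π² · (6.749e+06)³ / (380.34)² m³/s² ≈ 8.389e+16 m³/s² = 8.389 × 10^16 m³/s².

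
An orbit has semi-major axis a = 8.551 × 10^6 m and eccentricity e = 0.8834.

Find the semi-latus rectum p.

p = a (1 − e²).
p = 8.551e+06 · (1 − (0.8834)²) = 8.551e+06 · 0.219604 ≈ 1.878e+06 m = 1.878 × 10^6 m.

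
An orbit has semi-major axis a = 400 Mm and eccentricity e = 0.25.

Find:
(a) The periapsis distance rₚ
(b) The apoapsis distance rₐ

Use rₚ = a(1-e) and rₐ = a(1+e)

Convert to SI: a = 400 Mm = 4e+08 m.
(a) rₚ = a(1 − e) = 4e+08 · (1 − 0.25) = 4e+08 · 0.75 ≈ 3e+08 m = 300 Mm.
(b) rₐ = a(1 + e) = 4e+08 · (1 + 0.25) = 4e+08 · 1.25 ≈ 5e+08 m = 500 Mm.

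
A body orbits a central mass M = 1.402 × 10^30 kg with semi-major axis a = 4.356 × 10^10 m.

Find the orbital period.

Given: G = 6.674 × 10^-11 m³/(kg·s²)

GM = G · M = 6.674e-11 · 1.402e+30 = 9.35695e+19 m³/s².
Kepler's third law: T = 2π √(a³ / GM).
Substituting a = 4.356e+10 m and GM = 9.35695e+19 m³/s²:
T = 2π √((4.356e+10)³ / 9.35695e+19) s
T ≈ 5.905e+06 s = 68.35 days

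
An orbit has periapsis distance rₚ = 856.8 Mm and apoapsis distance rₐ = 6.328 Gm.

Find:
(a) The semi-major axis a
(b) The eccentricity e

Convert to SI: rₚ = 856.8 Mm = 8.568e+08 m; rₐ = 6.328 Gm = 6.328e+09 m.
(a) a = (rₚ + rₐ) / 2 = (8.568e+08 + 6.328e+09) / 2 ≈ 3.592e+09 m = 3.592 Gm.
(b) e = (rₐ − rₚ) / (rₐ + rₚ) = (6.328e+09 − 8.568e+08) / (6.328e+09 + 8.568e+08) ≈ 0.7615.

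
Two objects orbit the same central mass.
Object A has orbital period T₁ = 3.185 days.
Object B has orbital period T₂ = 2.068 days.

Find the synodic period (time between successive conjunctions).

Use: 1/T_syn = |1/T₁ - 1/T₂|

Convert to SI: T₁ = 3.185 days = 275184 s; T₂ = 2.068 days = 178675 s.
T_syn = |T₁ · T₂ / (T₁ − T₂)|.
T_syn = |275184 · 178675 / (275184 − 178675)| s ≈ 5.095e+05 s = 5.897 days.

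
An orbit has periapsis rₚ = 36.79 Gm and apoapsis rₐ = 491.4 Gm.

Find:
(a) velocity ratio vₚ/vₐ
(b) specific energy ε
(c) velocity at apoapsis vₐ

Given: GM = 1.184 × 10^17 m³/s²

Convert to SI: rₚ = 36.79 Gm = 3.679e+10 m; rₐ = 491.4 Gm = 4.914e+11 m.
(a) Conservation of angular momentum (rₚvₚ = rₐvₐ) gives vₚ/vₐ = rₐ/rₚ = 4.914e+11/3.679e+10 ≈ 13.36
(b) With a = (rₚ + rₐ)/2 = 2.64095e+11 m, ε = −GM/(2a) = −1.184e+17/(2 · 2.64095e+11) J/kg ≈ -2.242e+05 J/kg
(c) With a = (rₚ + rₐ)/2 = 2.64095e+11 m, vₐ = √(GM (2/rₐ − 1/a)) = √(1.184e+17 · (2/4.914e+11 − 1/2.64095e+11)) m/s ≈ 183.2 m/s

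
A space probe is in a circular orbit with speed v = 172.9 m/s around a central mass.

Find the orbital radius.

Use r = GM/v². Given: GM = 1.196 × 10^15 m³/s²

For a circular orbit, v² = GM / r, so r = GM / v².
r = 1.196e+15 / (172.9)² m ≈ 4.001e+10 m = 40.01 Gm.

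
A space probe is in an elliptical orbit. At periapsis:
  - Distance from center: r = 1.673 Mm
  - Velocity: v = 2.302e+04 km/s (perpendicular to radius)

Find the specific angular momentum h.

Convert to SI: r = 1.673 Mm = 1.673e+06 m; v = 2.302e+04 km/s = 2.302e+07 m/s.
With v perpendicular to r, h = r · v.
h = 1.673e+06 · 2.302e+07 m²/s ≈ 3.851e+13 m²/s.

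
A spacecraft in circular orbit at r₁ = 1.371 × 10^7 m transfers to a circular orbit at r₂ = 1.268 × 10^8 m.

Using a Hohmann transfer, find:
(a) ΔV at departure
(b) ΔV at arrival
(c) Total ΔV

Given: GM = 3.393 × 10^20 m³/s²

Transfer semi-major axis: a_t = (r₁ + r₂)/2 = (1.371e+07 + 1.268e+08)/2 = 7.0255e+07 m.
Circular speeds: v₁ = √(GM/r₁) = 4.97477e+06 m/s, v₂ = √(GM/r₂) = 1.63581e+06 m/s.
Transfer speeds (vis-viva v² = GM(2/r − 1/a_t)): v₁ᵗ = 6.68335e+06 m/s, v₂ᵗ = 722624 m/s.
(a) ΔV₁ = |v₁ᵗ − v₁| ≈ 1.709e+06 m/s = 1709 km/s.
(b) ΔV₂ = |v₂ − v₂ᵗ| ≈ 9.132e+05 m/s = 913.2 km/s.
(c) ΔV_total = ΔV₁ + ΔV₂ ≈ 2.622e+06 m/s = 2622 km/s.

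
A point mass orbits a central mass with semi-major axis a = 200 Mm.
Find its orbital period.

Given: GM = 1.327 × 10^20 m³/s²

Convert to SI: a = 200 Mm = 2e+08 m.
Kepler's third law: T = 2π √(a³ / GM).
Substituting a = 2e+08 m and GM = 1.327e+20 m³/s²:
T = 2π √((2e+08)³ / 1.327e+20) s
T ≈ 1543 s = 25.71 minutes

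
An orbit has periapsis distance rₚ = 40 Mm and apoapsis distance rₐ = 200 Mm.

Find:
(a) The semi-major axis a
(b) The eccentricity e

Convert to SI: rₚ = 40 Mm = 4e+07 m; rₐ = 200 Mm = 2e+08 m.
(a) a = (rₚ + rₐ) / 2 = (4e+07 + 2e+08) / 2 ≈ 1.2e+08 m = 120 Mm.
(b) e = (rₐ − rₚ) / (rₐ + rₚ) = (2e+08 − 4e+07) / (2e+08 + 4e+07) ≈ 0.6667.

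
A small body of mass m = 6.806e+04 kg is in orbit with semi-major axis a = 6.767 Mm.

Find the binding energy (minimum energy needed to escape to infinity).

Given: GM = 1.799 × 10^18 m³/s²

Convert to SI: a = 6.767 Mm = 6.767e+06 m.
Total orbital energy is E = −GMm/(2a); binding energy is E_bind = −E = GMm/(2a).
E_bind = 1.799e+18 · 6.806e+04 / (2 · 6.767e+06) J ≈ 9.047e+15 J = 9.047 PJ.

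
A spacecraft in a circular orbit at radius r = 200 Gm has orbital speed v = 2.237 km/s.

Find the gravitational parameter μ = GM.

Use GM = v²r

Convert to SI: r = 200 Gm = 2e+11 m; v = 2.237 km/s = 2237 m/s.
For a circular orbit v² = GM/r, so GM = v² · r.
GM = (2237)² · 2e+11 m³/s² ≈ 1.001e+18 m³/s² = 1.001 × 10^18 m³/s².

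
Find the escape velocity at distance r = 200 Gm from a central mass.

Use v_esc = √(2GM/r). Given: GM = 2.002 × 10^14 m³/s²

Convert to SI: r = 200 Gm = 2e+11 m.
Escape velocity comes from setting total energy to zero: ½v² − GM/r = 0 ⇒ v_esc = √(2GM / r).
v_esc = √(2 · 2.002e+14 / 2e+11) m/s ≈ 44.74 m/s = 44.74 m/s.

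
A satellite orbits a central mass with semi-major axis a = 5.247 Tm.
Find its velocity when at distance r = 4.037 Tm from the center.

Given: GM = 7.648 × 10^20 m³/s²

Convert to SI: a = 5.247 Tm = 5.247e+12 m; r = 4.037 Tm = 4.037e+12 m.
Vis-viva: v = √(GM · (2/r − 1/a)).
2/r − 1/a = 2/4.037e+12 − 1/5.247e+12 = 3.04832e-13 m⁻¹.
v = √(7.648e+20 · 3.04832e-13) m/s ≈ 1.527e+04 m/s = 15.27 km/s.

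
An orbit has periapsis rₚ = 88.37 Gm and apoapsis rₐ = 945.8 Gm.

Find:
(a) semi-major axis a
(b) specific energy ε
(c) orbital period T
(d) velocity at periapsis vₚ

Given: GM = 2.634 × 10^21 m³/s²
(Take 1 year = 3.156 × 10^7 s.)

Convert to SI: rₚ = 88.37 Gm = 8.837e+10 m; rₐ = 945.8 Gm = 9.458e+11 m.
(a) a = (rₚ + rₐ)/2 = (8.837e+10 + 9.458e+11)/2 ≈ 5.171e+11 m
(b) With a = (rₚ + rₐ)/2 = 5.17085e+11 m, ε = −GM/(2a) = −2.634e+21/(2 · 5.17085e+11) J/kg ≈ -2.547e+09 J/kg
(c) With a = (rₚ + rₐ)/2 = 5.17085e+11 m, T = 2π √(a³/GM) = 2π √((5.17085e+11)³/2.634e+21) s ≈ 4.552e+07 s
(d) With a = (rₚ + rₐ)/2 = 5.17085e+11 m, vₚ = √(GM (2/rₚ − 1/a)) = √(2.634e+21 · (2/8.837e+10 − 1/5.17085e+11)) m/s ≈ 2.335e+05 m/s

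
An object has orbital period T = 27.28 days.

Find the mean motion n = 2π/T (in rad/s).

Convert to SI: T = 27.28 days = 2.35699e+06 s.
n = 2π / T.
n = 2π / 2.35699e+06 s ≈ 2.666e-06 rad/s.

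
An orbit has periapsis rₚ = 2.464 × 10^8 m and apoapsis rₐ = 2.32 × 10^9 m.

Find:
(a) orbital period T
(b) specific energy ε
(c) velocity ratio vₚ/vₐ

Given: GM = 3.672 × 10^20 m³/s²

(a) With a = (rₚ + rₐ)/2 = 1.2832e+09 m, T = 2π √(a³/GM) = 2π √((1.2832e+09)³/3.672e+20) s ≈ 1.507e+04 s
(b) With a = (rₚ + rₐ)/2 = 1.2832e+09 m, ε = −GM/(2a) = −3.672e+20/(2 · 1.2832e+09) J/kg ≈ -1.431e+11 J/kg
(c) Conservation of angular momentum (rₚvₚ = rₐvₐ) gives vₚ/vₐ = rₐ/rₚ = 2.32e+09/2.464e+08 ≈ 9.416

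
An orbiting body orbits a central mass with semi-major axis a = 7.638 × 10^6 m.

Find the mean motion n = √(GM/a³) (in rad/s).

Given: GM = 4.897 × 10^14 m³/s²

n = √(GM / a³).
n = √(4.897e+14 / (7.638e+06)³) rad/s ≈ 0.001048 rad/s.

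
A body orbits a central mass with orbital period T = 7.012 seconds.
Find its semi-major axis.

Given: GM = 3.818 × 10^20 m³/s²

Invert Kepler's third law: a = (GM · T² / (4π²))^(1/3).
Substituting T = 7.012 s and GM = 3.818e+20 m³/s²:
a = (3.818e+20 · (7.012)² / (4π²))^(1/3) m
a ≈ 7.805e+06 m = 7.805 Mm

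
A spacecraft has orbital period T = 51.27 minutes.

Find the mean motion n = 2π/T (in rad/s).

Convert to SI: T = 51.27 minutes = 3076.2 s.
n = 2π / T.
n = 2π / 3076.2 s ≈ 0.002043 rad/s.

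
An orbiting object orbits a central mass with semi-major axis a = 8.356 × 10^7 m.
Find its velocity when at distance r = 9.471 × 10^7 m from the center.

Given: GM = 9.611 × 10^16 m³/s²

Vis-viva: v = √(GM · (2/r − 1/a)).
2/r − 1/a = 2/9.471e+07 − 1/8.356e+07 = 9.14965e-09 m⁻¹.
v = √(9.611e+16 · 9.14965e-09) m/s ≈ 2.965e+04 m/s = 29.65 km/s.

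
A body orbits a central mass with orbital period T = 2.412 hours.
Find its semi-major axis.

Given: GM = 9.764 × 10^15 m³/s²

Convert to SI: T = 2.412 hours = 8683.2 s.
Invert Kepler's third law: a = (GM · T² / (4π²))^(1/3).
Substituting T = 8683.2 s and GM = 9.764e+15 m³/s²:
a = (9.764e+15 · (8683.2)² / (4π²))^(1/3) m
a ≈ 2.652e+07 m = 26.52 Mm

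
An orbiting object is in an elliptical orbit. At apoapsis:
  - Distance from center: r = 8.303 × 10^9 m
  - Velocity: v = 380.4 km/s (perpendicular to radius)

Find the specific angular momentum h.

Convert to SI: v = 380.4 km/s = 380400 m/s.
With v perpendicular to r, h = r · v.
h = 8.303e+09 · 380400 m²/s ≈ 3.158e+15 m²/s.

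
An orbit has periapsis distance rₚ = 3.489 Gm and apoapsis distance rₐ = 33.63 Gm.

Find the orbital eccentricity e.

Convert to SI: rₚ = 3.489 Gm = 3.489e+09 m; rₐ = 33.63 Gm = 3.363e+10 m.
e = (rₐ − rₚ) / (rₐ + rₚ).
e = (3.363e+10 − 3.489e+09) / (3.363e+10 + 3.489e+09) = 3.0141e+10 / 3.7119e+10 ≈ 0.812.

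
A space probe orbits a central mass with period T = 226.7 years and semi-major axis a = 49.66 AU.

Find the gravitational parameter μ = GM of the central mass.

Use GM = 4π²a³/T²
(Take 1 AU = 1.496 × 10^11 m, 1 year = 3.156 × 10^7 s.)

Convert to SI: T = 226.7 years = 7.15465e+09 s; a = 49.66 AU = 7.42914e+12 m.
GM = 4π² · a³ / T².
GM = 4π² · (7.42914e+12)³ / (7.15465e+09)² m³/s² ≈ 3.162e+20 m³/s² = 3.162 × 10^20 m³/s².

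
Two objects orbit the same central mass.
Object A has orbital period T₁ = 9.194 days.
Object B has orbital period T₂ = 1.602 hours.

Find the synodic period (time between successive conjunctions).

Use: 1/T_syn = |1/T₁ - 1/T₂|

Convert to SI: T₁ = 9.194 days = 794362 s; T₂ = 1.602 hours = 5767.2 s.
T_syn = |T₁ · T₂ / (T₁ − T₂)|.
T_syn = |794362 · 5767.2 / (794362 − 5767.2)| s ≈ 5809 s = 1.614 hours.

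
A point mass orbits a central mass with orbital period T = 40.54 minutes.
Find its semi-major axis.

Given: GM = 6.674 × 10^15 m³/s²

Convert to SI: T = 40.54 minutes = 2432.4 s.
Invert Kepler's third law: a = (GM · T² / (4π²))^(1/3).
Substituting T = 2432.4 s and GM = 6.674e+15 m³/s²:
a = (6.674e+15 · (2432.4)² / (4π²))^(1/3) m
a ≈ 1e+07 m = 10 Mm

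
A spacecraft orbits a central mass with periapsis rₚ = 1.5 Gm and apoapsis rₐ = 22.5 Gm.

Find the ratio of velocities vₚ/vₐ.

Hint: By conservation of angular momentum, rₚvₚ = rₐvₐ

Convert to SI: rₚ = 1.5 Gm = 1.5e+09 m; rₐ = 22.5 Gm = 2.25e+10 m.
Conservation of angular momentum gives rₚvₚ = rₐvₐ, so vₚ/vₐ = rₐ/rₚ.
vₚ/vₐ = 2.25e+10 / 1.5e+09 ≈ 15.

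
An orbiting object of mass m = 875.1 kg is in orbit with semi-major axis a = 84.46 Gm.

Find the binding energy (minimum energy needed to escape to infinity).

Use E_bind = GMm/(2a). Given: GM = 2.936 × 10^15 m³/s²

Convert to SI: a = 84.46 Gm = 8.446e+10 m.
Total orbital energy is E = −GMm/(2a); binding energy is E_bind = −E = GMm/(2a).
E_bind = 2.936e+15 · 875.1 / (2 · 8.446e+10) J ≈ 1.521e+07 J = 15.21 MJ.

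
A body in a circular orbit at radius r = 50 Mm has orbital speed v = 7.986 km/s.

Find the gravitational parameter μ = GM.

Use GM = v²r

Convert to SI: r = 50 Mm = 5e+07 m; v = 7.986 km/s = 7986 m/s.
For a circular orbit v² = GM/r, so GM = v² · r.
GM = (7986)² · 5e+07 m³/s² ≈ 3.189e+15 m³/s² = 3.189 × 10^15 m³/s².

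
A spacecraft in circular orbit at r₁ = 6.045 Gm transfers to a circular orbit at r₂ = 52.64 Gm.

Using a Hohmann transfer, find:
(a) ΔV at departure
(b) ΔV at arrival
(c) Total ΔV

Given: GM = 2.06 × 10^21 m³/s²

Convert to SI: r₁ = 6.045 Gm = 6.045e+09 m; r₂ = 52.64 Gm = 5.264e+10 m.
Transfer semi-major axis: a_t = (r₁ + r₂)/2 = (6.045e+09 + 5.264e+10)/2 = 2.93425e+10 m.
Circular speeds: v₁ = √(GM/r₁) = 583762 m/s, v₂ = √(GM/r₂) = 197822 m/s.
Transfer speeds (vis-viva v² = GM(2/r − 1/a_t)): v₁ᵗ = 781889 m/s, v₂ᵗ = 89789.4 m/s.
(a) ΔV₁ = |v₁ᵗ − v₁| ≈ 1.981e+05 m/s = 198.1 km/s.
(b) ΔV₂ = |v₂ − v₂ᵗ| ≈ 1.08e+05 m/s = 108 km/s.
(c) ΔV_total = ΔV₁ + ΔV₂ ≈ 3.062e+05 m/s = 306.2 km/s.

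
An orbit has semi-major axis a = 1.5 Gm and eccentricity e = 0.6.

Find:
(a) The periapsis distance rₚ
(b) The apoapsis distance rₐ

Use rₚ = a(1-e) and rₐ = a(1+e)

Convert to SI: a = 1.5 Gm = 1.5e+09 m.
(a) rₚ = a(1 − e) = 1.5e+09 · (1 − 0.6) = 1.5e+09 · 0.4 ≈ 6e+08 m = 600 Mm.
(b) rₐ = a(1 + e) = 1.5e+09 · (1 + 0.6) = 1.5e+09 · 1.6 ≈ 2.4e+09 m = 2.4 Gm.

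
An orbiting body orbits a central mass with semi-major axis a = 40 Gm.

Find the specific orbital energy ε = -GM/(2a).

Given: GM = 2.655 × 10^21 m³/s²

Convert to SI: a = 40 Gm = 4e+10 m.
ε = −GM / (2a).
ε = −2.655e+21 / (2 · 4e+10) J/kg ≈ -3.319e+10 J/kg = -33.19 GJ/kg.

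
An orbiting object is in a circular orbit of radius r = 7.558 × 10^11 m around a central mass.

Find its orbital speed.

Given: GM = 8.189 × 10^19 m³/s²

For a circular orbit, gravity supplies the centripetal force, so v = √(GM / r).
v = √(8.189e+19 / 7.558e+11) m/s ≈ 1.041e+04 m/s = 10.41 km/s.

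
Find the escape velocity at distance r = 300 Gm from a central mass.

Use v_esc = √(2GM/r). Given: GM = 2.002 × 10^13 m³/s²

Convert to SI: r = 300 Gm = 3e+11 m.
Escape velocity comes from setting total energy to zero: ½v² − GM/r = 0 ⇒ v_esc = √(2GM / r).
v_esc = √(2 · 2.002e+13 / 3e+11) m/s ≈ 11.55 m/s = 11.55 m/s.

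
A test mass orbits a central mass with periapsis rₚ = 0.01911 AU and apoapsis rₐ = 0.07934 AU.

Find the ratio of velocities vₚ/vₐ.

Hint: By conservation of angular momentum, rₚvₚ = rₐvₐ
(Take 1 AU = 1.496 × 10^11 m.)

Convert to SI: rₚ = 0.01911 AU = 2.85886e+09 m; rₐ = 0.07934 AU = 1.18693e+10 m.
Conservation of angular momentum gives rₚvₚ = rₐvₐ, so vₚ/vₐ = rₐ/rₚ.
vₚ/vₐ = 1.18693e+10 / 2.85886e+09 ≈ 4.152.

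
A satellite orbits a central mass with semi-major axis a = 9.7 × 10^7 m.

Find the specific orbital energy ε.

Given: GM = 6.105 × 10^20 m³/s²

ε = −GM / (2a).
ε = −6.105e+20 / (2 · 9.7e+07) J/kg ≈ -3.147e+12 J/kg = -3147 GJ/kg.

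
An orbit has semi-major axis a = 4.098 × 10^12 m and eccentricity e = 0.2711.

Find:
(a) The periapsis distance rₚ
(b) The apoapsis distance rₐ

(a) rₚ = a(1 − e) = 4.098e+12 · (1 − 0.2711) = 4.098e+12 · 0.7289 ≈ 2.987e+12 m = 2.987 × 10^12 m.
(b) rₐ = a(1 + e) = 4.098e+12 · (1 + 0.2711) = 4.098e+12 · 1.2711 ≈ 5.209e+12 m = 5.209 × 10^12 m.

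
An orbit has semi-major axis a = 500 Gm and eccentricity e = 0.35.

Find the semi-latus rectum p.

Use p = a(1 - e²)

Convert to SI: a = 500 Gm = 5e+11 m.
p = a (1 − e²).
p = 5e+11 · (1 − (0.35)²) = 5e+11 · 0.8775 ≈ 4.388e+11 m = 438.8 Gm.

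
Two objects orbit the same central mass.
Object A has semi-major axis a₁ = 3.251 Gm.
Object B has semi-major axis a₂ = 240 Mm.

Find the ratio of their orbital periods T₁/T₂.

Convert to SI: a₁ = 3.251 Gm = 3.251e+09 m; a₂ = 240 Mm = 2.4e+08 m.
From Kepler's third law, (T₁/T₂)² = (a₁/a₂)³, so T₁/T₂ = (a₁/a₂)^(3/2).
a₁/a₂ = 3.251e+09 / 2.4e+08 = 13.5458.
T₁/T₂ = (13.5458)^(3/2) ≈ 49.85.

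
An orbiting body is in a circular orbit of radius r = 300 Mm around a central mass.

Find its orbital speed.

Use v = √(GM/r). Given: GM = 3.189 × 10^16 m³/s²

Convert to SI: r = 300 Mm = 3e+08 m.
For a circular orbit, gravity supplies the centripetal force, so v = √(GM / r).
v = √(3.189e+16 / 3e+08) m/s ≈ 1.031e+04 m/s = 10.31 km/s.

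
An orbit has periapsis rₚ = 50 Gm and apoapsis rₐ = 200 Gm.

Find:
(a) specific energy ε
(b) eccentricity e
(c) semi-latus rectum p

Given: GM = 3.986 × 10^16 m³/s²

Convert to SI: rₚ = 50 Gm = 5e+10 m; rₐ = 200 Gm = 2e+11 m.
(a) With a = (rₚ + rₐ)/2 = 1.25e+11 m, ε = −GM/(2a) = −3.986e+16/(2 · 1.25e+11) J/kg ≈ -1.594e+05 J/kg
(b) e = (rₐ − rₚ)/(rₐ + rₚ) = (2e+11 − 5e+10)/(2e+11 + 5e+10) ≈ 0.6
(c) From a = (rₚ + rₐ)/2 = 1.25e+11 m and e = (rₐ − rₚ)/(rₐ + rₚ) = 0.6, p = a(1 − e²) = 1.25e+11 · (1 − (0.6)²) ≈ 8e+10 m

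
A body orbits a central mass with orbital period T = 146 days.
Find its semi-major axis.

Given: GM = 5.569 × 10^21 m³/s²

Convert to SI: T = 146 days = 1.26144e+07 s.
Invert Kepler's third law: a = (GM · T² / (4π²))^(1/3).
Substituting T = 1.26144e+07 s and GM = 5.569e+21 m³/s²:
a = (5.569e+21 · (1.26144e+07)² / (4π²))^(1/3) m
a ≈ 2.821e+11 m = 282.1 Gm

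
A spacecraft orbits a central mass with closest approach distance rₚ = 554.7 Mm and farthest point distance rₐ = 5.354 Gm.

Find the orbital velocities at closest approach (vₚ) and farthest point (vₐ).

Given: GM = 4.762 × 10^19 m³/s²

Convert to SI: rₚ = 554.7 Mm = 5.547e+08 m; rₐ = 5.354 Gm = 5.354e+09 m.
Use the vis-viva equation v² = GM(2/r − 1/a) with a = (rₚ + rₐ)/2 = (5.547e+08 + 5.354e+09)/2 = 2.95435e+09 m.
vₚ = √(GM · (2/rₚ − 1/a)) = √(4.762e+19 · (2/5.547e+08 − 1/2.95435e+09)) m/s ≈ 3.944e+05 m/s = 394.4 km/s.
vₐ = √(GM · (2/rₐ − 1/a)) = √(4.762e+19 · (2/5.354e+09 − 1/2.95435e+09)) m/s ≈ 4.087e+04 m/s = 40.87 km/s.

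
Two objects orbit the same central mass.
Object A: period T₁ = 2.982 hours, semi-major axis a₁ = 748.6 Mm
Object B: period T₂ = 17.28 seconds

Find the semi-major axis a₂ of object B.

Convert to SI: T₁ = 2.982 hours = 10735.2 s; a₁ = 748.6 Mm = 7.486e+08 m.
Kepler's third law: (T₁/T₂)² = (a₁/a₂)³ ⇒ a₂ = a₁ · (T₂/T₁)^(2/3).
T₂/T₁ = 17.28 / 10735.2 = 0.00160966.
a₂ = 7.486e+08 · (0.00160966)^(2/3) m ≈ 1.028e+07 m = 10.28 Mm.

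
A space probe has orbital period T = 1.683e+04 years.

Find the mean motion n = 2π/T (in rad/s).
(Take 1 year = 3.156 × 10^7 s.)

Convert to SI: T = 1.683e+04 years = 5.31155e+11 s.
n = 2π / T.
n = 2π / 5.31155e+11 s ≈ 1.183e-11 rad/s.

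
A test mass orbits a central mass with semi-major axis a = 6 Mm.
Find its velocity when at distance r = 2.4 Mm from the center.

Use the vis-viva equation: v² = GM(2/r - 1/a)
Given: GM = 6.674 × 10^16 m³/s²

Convert to SI: a = 6 Mm = 6e+06 m; r = 2.4 Mm = 2.4e+06 m.
Vis-viva: v = √(GM · (2/r − 1/a)).
2/r − 1/a = 2/2.4e+06 − 1/6e+06 = 6.66667e-07 m⁻¹.
v = √(6.674e+16 · 6.66667e-07) m/s ≈ 2.109e+05 m/s = 210.9 km/s.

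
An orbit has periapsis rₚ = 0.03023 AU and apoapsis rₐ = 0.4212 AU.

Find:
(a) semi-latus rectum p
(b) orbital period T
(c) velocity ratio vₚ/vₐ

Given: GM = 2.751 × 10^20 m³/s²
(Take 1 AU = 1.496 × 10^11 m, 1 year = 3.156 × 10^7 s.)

Convert to SI: rₚ = 0.03023 AU = 4.52241e+09 m; rₐ = 0.4212 AU = 6.30115e+10 m.
(a) From a = (rₚ + rₐ)/2 = 3.3767e+10 m and e = (rₐ − rₚ)/(rₐ + rₚ) = 0.86607, p = a(1 − e²) = 3.3767e+10 · (1 − (0.86607)²) ≈ 8.439e+09 m
(b) With a = (rₚ + rₐ)/2 = 3.3767e+10 m, T = 2π √(a³/GM) = 2π √((3.3767e+10)³/2.751e+20) s ≈ 2.351e+06 s
(c) Conservation of angular momentum (rₚvₚ = rₐvₐ) gives vₚ/vₐ = rₐ/rₚ = 6.30115e+10/4.52241e+09 ≈ 13.93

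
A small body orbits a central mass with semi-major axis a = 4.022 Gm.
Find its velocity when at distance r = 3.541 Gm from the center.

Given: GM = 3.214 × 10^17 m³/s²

Convert to SI: a = 4.022 Gm = 4.022e+09 m; r = 3.541 Gm = 3.541e+09 m.
Vis-viva: v = √(GM · (2/r − 1/a)).
2/r − 1/a = 2/3.541e+09 − 1/4.022e+09 = 3.1618e-10 m⁻¹.
v = √(3.214e+17 · 3.1618e-10) m/s ≈ 1.008e+04 m/s = 10.08 km/s.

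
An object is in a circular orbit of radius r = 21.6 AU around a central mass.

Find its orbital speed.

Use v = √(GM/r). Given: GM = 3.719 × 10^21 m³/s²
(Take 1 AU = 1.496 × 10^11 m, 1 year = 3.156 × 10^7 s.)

Convert to SI: r = 21.6 AU = 3.23136e+12 m.
For a circular orbit, gravity supplies the centripetal force, so v = √(GM / r).
v = √(3.719e+21 / 3.23136e+12) m/s ≈ 3.393e+04 m/s = 7.157 AU/year.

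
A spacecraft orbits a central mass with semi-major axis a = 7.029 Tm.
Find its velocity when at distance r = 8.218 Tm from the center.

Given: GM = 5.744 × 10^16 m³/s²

Convert to SI: a = 7.029 Tm = 7.029e+12 m; r = 8.218 Tm = 8.218e+12 m.
Vis-viva: v = √(GM · (2/r − 1/a)).
2/r − 1/a = 2/8.218e+12 − 1/7.029e+12 = 1.011e-13 m⁻¹.
v = √(5.744e+16 · 1.011e-13) m/s ≈ 76.21 m/s = 76.21 m/s.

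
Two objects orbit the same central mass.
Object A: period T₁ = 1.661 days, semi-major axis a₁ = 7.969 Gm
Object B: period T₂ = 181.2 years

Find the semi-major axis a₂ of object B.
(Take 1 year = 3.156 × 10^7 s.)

Convert to SI: T₁ = 1.661 days = 143510 s; a₁ = 7.969 Gm = 7.969e+09 m; T₂ = 181.2 years = 5.71867e+09 s.
Kepler's third law: (T₁/T₂)² = (a₁/a₂)³ ⇒ a₂ = a₁ · (T₂/T₁)^(2/3).
T₂/T₁ = 5.71867e+09 / 143510 = 39848.5.
a₂ = 7.969e+09 · (39848.5)^(2/3) m ≈ 9.297e+12 m = 9.297 Tm.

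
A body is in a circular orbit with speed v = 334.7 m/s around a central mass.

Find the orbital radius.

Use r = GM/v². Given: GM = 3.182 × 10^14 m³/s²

For a circular orbit, v² = GM / r, so r = GM / v².
r = 3.182e+14 / (334.7)² m ≈ 2.84e+09 m = 2.84 Gm.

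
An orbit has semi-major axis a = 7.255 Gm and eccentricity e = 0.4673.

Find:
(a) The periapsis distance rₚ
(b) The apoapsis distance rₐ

Convert to SI: a = 7.255 Gm = 7.255e+09 m.
(a) rₚ = a(1 − e) = 7.255e+09 · (1 − 0.4673) = 7.255e+09 · 0.5327 ≈ 3.865e+09 m = 3.865 Gm.
(b) rₐ = a(1 + e) = 7.255e+09 · (1 + 0.4673) = 7.255e+09 · 1.4673 ≈ 1.065e+10 m = 10.65 Gm.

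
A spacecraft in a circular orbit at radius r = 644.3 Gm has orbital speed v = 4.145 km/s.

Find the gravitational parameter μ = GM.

Convert to SI: r = 644.3 Gm = 6.443e+11 m; v = 4.145 km/s = 4145 m/s.
For a circular orbit v² = GM/r, so GM = v² · r.
GM = (4145)² · 6.443e+11 m³/s² ≈ 1.107e+19 m³/s² = 1.107 × 10^19 m³/s².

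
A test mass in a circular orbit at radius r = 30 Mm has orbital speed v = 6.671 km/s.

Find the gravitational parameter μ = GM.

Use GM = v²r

Convert to SI: r = 30 Mm = 3e+07 m; v = 6.671 km/s = 6671 m/s.
For a circular orbit v² = GM/r, so GM = v² · r.
GM = (6671)² · 3e+07 m³/s² ≈ 1.335e+15 m³/s² = 1.335 × 10^15 m³/s².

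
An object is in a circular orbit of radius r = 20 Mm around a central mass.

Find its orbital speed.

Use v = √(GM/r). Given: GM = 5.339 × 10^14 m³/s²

Convert to SI: r = 20 Mm = 2e+07 m.
For a circular orbit, gravity supplies the centripetal force, so v = √(GM / r).
v = √(5.339e+14 / 2e+07) m/s ≈ 5167 m/s = 5.167 km/s.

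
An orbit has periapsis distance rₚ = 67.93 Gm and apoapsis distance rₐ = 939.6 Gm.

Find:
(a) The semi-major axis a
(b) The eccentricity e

Convert to SI: rₚ = 67.93 Gm = 6.793e+10 m; rₐ = 939.6 Gm = 9.396e+11 m.
(a) a = (rₚ + rₐ) / 2 = (6.793e+10 + 9.396e+11) / 2 ≈ 5.038e+11 m = 503.8 Gm.
(b) e = (rₐ − rₚ) / (rₐ + rₚ) = (9.396e+11 − 6.793e+10) / (9.396e+11 + 6.793e+10) ≈ 0.8652.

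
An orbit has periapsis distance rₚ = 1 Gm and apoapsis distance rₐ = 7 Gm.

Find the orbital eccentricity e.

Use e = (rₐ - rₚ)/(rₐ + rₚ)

Convert to SI: rₚ = 1 Gm = 1e+09 m; rₐ = 7 Gm = 7e+09 m.
e = (rₐ − rₚ) / (rₐ + rₚ).
e = (7e+09 − 1e+09) / (7e+09 + 1e+09) = 6e+09 / 8e+09 ≈ 0.75.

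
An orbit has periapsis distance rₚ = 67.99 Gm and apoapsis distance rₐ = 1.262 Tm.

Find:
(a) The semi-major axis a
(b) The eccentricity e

Convert to SI: rₚ = 67.99 Gm = 6.799e+10 m; rₐ = 1.262 Tm = 1.262e+12 m.
(a) a = (rₚ + rₐ) / 2 = (6.799e+10 + 1.262e+12) / 2 ≈ 6.65e+11 m = 665 Gm.
(b) e = (rₐ − rₚ) / (rₐ + rₚ) = (1.262e+12 − 6.799e+10) / (1.262e+12 + 6.799e+10) ≈ 0.8978.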